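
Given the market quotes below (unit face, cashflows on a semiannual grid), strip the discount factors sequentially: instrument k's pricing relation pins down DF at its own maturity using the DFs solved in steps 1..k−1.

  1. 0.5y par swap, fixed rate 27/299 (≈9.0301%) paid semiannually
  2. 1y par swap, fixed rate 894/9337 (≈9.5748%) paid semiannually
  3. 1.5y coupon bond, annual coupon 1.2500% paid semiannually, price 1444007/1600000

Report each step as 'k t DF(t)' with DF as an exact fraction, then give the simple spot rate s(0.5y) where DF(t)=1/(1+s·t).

1 1/2 598/625
2 1 4553/5000
3 3/2 8853/10000
s(0.5y) = (1/(598/625) − 1)/(1/2) = 27/299 ≈ 9.0301%

step 1 [0.5y] swap r/2=27/598: DF=(1 − 27/598·(0))/(1+27/598) = 598/625 ≈ 0.956800
step 2 [1y] swap r/2=447/9337: DF=(1 − 447/9337·(0.956800))/(1+447/9337) = 4553/5000 ≈ 0.910600
step 3 [1.5y] bond c/2=1/160: DF=(1444007/1600000 − 1/160·(0.956800+0.910600))/(1+1/160) = 8853/10000 ≈ 0.885300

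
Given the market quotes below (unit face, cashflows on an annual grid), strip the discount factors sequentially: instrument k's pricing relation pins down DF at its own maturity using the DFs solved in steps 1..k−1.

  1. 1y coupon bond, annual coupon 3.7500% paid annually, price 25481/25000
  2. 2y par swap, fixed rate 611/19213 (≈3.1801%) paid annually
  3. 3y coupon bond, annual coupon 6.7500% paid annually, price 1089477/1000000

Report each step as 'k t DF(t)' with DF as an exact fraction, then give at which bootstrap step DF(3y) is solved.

step 1 [1y] bond c/1=3/80: DF=(25481/25000 − 3/80·(0))/(1+3/80) = 614/625 ≈ 0.982400
step 2 [2y] swap r/1=611/19213: DF=(1 − 611/19213·(0.982400))/(1+611/19213) = 9389/10000 ≈ 0.938900
step 3 [3y] bond c/1=27/400: DF=(1089477/1000000 − 27/400·(0.982400+0.938900))/(1+27/400) = 8991/10000 ≈ 0.899100

1 1 614/625
2 2 9389/10000
3 3 8991/10000
DF(3y) is solved at step 3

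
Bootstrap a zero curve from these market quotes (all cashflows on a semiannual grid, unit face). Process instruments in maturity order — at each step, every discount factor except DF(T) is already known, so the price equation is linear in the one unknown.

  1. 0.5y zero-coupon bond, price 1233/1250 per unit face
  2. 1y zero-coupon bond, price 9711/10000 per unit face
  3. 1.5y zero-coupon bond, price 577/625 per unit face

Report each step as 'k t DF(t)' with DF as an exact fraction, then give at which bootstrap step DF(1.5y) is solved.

1 1/2 1233/1250
2 1 9711/10000
3 3/2 577/625
DF(1.5y) is solved at step 3

step 1 [0.5y] zero: DF = P = 1233/1250 ≈ 0.986400
step 2 [1y] zero: DF = P = 9711/10000 ≈ 0.971100
step 3 [1.5y] zero: DF = P = 577/625 ≈ 0.923200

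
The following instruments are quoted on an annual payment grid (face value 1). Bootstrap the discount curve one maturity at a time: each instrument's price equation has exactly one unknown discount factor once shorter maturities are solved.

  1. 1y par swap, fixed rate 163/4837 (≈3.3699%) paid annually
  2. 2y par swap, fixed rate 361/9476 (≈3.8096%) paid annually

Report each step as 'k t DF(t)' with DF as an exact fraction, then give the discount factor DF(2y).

step 1 [1y] swap r/1=163/4837: DF=(1 − 163/4837·(0))/(1+163/4837) = 4837/5000 ≈ 0.967400
step 2 [2y] swap r/1=361/9476: DF=(1 − 361/9476·(0.967400))/(1+361/9476) = 4639/5000 ≈ 0.927800

1 1 4837/5000
2 2 4639/5000
DF(2y) = 4639/5000 ≈ 0.927800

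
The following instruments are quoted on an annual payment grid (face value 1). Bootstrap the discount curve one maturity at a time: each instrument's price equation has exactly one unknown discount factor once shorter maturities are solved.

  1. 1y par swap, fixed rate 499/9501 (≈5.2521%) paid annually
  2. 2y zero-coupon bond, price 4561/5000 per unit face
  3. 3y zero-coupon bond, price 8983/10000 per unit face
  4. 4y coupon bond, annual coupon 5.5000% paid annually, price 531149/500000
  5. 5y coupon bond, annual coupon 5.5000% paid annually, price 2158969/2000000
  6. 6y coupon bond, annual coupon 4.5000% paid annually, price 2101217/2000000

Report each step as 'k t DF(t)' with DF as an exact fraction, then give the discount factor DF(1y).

step 1 [1y] swap r/1=499/9501: DF=(1 − 499/9501·(0))/(1+499/9501) = 9501/10000 ≈ 0.950100
step 2 [2y] zero: DF = P = 4561/5000 ≈ 0.912200
step 3 [3y] zero: DF = P = 8983/10000 ≈ 0.898300
step 4 [4y] bond c/1=11/200: DF=(531149/500000 − 11/200·(0.950100+0.912200+0.898300))/(1+11/200) = 863/1000 ≈ 0.863000
step 5 [5y] bond c/1=11/200: DF=(2158969/2000000 − 11/200·(0.950100+0.912200+0.898300+0.863000))/(1+11/200) = 8343/10000 ≈ 0.834300
step 6 [6y] bond c/1=9/200: DF=(2101217/2000000 − 9/200·(0.950100+0.912200+0.898300+0.863000+0.834300))/(1+9/200) = 4067/5000 ≈ 0.813400

1 1 9501/10000
2 2 4561/5000
3 3 8983/10000
4 4 863/1000
5 5 8343/10000
6 6 4067/5000
DF(1y) = 9501/10000 ≈ 0.950100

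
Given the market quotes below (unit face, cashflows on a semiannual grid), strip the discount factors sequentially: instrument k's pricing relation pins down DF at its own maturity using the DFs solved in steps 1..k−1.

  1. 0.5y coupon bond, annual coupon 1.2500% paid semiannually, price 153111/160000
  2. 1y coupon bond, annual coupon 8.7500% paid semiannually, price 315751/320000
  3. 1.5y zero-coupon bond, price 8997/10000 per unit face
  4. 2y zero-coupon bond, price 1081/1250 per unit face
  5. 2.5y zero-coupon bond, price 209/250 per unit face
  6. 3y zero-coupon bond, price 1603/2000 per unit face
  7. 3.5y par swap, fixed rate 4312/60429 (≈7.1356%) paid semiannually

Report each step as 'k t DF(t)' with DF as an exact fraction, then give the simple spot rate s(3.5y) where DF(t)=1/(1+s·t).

step 1 [0.5y] bond c/2=1/160: DF=(153111/160000 − 1/160·(0))/(1+1/160) = 951/1000 ≈ 0.951000
step 2 [1y] bond c/2=7/160: DF=(315751/320000 − 7/160·(0.951000))/(1+7/160) = 1811/2000 ≈ 0.905500
step 3 [1.5y] zero: DF = P = 8997/10000 ≈ 0.899700
step 4 [2y] zero: DF = P = 1081/1250 ≈ 0.864800
step 5 [2.5y] zero: DF = P = 209/250 ≈ 0.836000
step 6 [3y] zero: DF = P = 1603/2000 ≈ 0.801500
step 7 [3.5y] swap r/2=2156/60429: DF=(1 − 2156/60429·(0.951000+0.905500+0.899700+0.864800+0.836000+0.801500))/(1+2156/60429) = 1961/2500 ≈ 0.784400

1 1/2 951/1000
2 1 1811/2000
3 3/2 8997/10000
4 2 1081/1250
5 5/2 209/250
6 3 1603/2000
7 7/2 1961/2500
s(3.5y) = (1/(1961/2500) − 1)/(7/2) = 154/1961 ≈ 7.8531%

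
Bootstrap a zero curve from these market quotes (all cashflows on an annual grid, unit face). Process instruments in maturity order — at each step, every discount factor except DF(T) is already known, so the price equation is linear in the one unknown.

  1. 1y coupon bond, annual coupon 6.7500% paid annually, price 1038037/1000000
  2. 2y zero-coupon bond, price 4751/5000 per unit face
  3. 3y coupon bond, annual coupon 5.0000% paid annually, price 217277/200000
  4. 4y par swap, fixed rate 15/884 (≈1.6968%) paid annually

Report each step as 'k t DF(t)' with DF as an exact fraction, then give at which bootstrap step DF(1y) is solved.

step 1 [1y] bond c/1=27/400: DF=(1038037/1000000 − 27/400·(0))/(1+27/400) = 2431/2500 ≈ 0.972400
step 2 [2y] zero: DF = P = 4751/5000 ≈ 0.950200
step 3 [3y] bond c/1=1/20: DF=(217277/200000 − 1/20·(0.972400+0.950200))/(1+1/20) = 9431/10000 ≈ 0.943100
step 4 [4y] swap r/1=15/884: DF=(1 − 15/884·(0.972400+0.950200+0.943100))/(1+15/884) = 1871/2000 ≈ 0.935500

1 1 2431/2500
2 2 4751/5000
3 3 9431/10000
4 4 1871/2000
DF(1y) is solved at step 1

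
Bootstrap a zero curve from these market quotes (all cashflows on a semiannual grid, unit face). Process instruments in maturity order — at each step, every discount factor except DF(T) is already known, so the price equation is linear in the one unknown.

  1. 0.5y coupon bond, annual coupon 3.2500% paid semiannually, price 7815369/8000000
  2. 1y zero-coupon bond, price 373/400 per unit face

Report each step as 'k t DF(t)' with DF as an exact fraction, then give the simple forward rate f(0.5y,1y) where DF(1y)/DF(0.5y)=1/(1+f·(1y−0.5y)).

step 1 [0.5y] bond c/2=13/800: DF=(7815369/8000000 − 13/800·(0))/(1+13/800) = 9613/10000 ≈ 0.961300
step 2 [1y] zero: DF = P = 373/400 ≈ 0.932500

1 1/2 9613/10000
2 1 373/400
f(0.5y,1y) = ((9613/10000)/(373/400) − 1)/(1/2) = 576/9325 ≈ 6.1769%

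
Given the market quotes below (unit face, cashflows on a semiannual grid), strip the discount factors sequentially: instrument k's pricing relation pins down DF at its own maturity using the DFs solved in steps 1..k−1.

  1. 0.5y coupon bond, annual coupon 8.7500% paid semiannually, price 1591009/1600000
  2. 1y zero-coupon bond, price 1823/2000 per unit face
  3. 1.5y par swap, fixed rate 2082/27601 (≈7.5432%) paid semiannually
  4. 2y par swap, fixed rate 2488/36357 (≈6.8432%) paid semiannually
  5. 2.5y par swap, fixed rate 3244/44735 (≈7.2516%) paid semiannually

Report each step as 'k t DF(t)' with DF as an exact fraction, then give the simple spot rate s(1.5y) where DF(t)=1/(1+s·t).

1 1/2 9527/10000
2 1 1823/2000
3 3/2 8959/10000
4 2 2189/2500
5 5/2 4189/5000
s(1.5y) = (1/(8959/10000) − 1)/(3/2) = 694/8959 ≈ 7.7464%

step 1 [0.5y] bond c/2=7/160: DF=(1591009/1600000 − 7/160·(0))/(1+7/160) = 9527/10000 ≈ 0.952700
step 2 [1y] zero: DF = P = 1823/2000 ≈ 0.911500
step 3 [1.5y] swap r/2=1041/27601: DF=(1 − 1041/27601·(0.952700+0.911500))/(1+1041/27601) = 8959/10000 ≈ 0.895900
step 4 [2y] swap r/2=1244/36357: DF=(1 − 1244/36357·(0.952700+0.911500+0.895900))/(1+1244/36357) = 2189/2500 ≈ 0.875600
step 5 [2.5y] swap r/2=1622/44735: DF=(1 − 1622/44735·(0.952700+0.911500+0.895900+0.875600))/(1+1622/44735) = 4189/5000 ≈ 0.837800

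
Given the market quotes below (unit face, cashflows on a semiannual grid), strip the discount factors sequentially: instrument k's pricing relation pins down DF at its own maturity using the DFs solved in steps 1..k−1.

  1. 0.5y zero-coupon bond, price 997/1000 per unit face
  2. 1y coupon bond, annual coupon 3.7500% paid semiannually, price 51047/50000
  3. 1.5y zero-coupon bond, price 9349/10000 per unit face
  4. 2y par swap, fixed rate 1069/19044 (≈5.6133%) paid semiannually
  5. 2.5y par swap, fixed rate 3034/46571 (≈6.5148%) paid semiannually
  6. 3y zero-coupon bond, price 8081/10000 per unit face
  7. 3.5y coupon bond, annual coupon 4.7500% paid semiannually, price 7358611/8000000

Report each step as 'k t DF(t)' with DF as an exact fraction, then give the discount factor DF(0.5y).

step 1 [0.5y] zero: DF = P = 997/1000 ≈ 0.997000
step 2 [1y] bond c/2=3/160: DF=(51047/50000 − 3/160·(0.997000))/(1+3/160) = 4919/5000 ≈ 0.983800
step 3 [1.5y] zero: DF = P = 9349/10000 ≈ 0.934900
step 4 [2y] swap r/2=1069/38088: DF=(1 − 1069/38088·(0.997000+0.983800+0.934900))/(1+1069/38088) = 8931/10000 ≈ 0.893100
step 5 [2.5y] swap r/2=1517/46571: DF=(1 − 1517/46571·(0.997000+0.983800+0.934900+0.893100))/(1+1517/46571) = 8483/10000 ≈ 0.848300
step 6 [3y] zero: DF = P = 8081/10000 ≈ 0.808100
step 7 [3.5y] bond c/2=19/800: DF=(7358611/8000000 − 19/800·(0.997000+0.983800+0.934900+0.893100+0.848300+0.808100))/(1+19/800) = 7717/10000 ≈ 0.771700

1 1/2 997/1000
2 1 4919/5000
3 3/2 9349/10000
4 2 8931/10000
5 5/2 8483/10000
6 3 8081/10000
7 7/2 7717/10000
DF(0.5y) = 997/1000 ≈ 0.997000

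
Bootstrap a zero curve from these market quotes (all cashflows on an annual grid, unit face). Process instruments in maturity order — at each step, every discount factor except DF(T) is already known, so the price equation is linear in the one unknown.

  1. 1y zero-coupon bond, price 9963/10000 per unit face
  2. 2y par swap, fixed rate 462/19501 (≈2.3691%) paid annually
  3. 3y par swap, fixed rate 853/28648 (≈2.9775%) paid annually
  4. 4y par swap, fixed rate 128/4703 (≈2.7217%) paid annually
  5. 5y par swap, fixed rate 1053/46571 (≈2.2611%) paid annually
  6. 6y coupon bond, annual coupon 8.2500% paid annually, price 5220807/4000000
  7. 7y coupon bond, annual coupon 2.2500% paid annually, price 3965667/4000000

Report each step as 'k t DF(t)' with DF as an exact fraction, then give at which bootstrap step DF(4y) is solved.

step 1 [1y] zero: DF = P = 9963/10000 ≈ 0.996300
step 2 [2y] swap r/1=462/19501: DF=(1 − 462/19501·(0.996300))/(1+462/19501) = 4769/5000 ≈ 0.953800
step 3 [3y] swap r/1=853/28648: DF=(1 − 853/28648·(0.996300+0.953800))/(1+853/28648) = 9147/10000 ≈ 0.914700
step 4 [4y] swap r/1=128/4703: DF=(1 − 128/4703·(0.996300+0.953800+0.914700))/(1+128/4703) = 561/625 ≈ 0.897600
step 5 [5y] swap r/1=1053/46571: DF=(1 − 1053/46571·(0.996300+0.953800+0.914700+0.897600))/(1+1053/46571) = 8947/10000 ≈ 0.894700
step 6 [6y] bond c/1=33/400: DF=(5220807/4000000 − 33/400·(0.996300+0.953800+0.914700+0.897600+0.894700))/(1+33/400) = 2127/2500 ≈ 0.850800
step 7 [7y] bond c/1=9/400: DF=(3965667/4000000 − 9/400·(0.996300+0.953800+0.914700+0.897600+0.894700+0.850800))/(1+9/400) = 2121/2500 ≈ 0.848400

1 1 9963/10000
2 2 4769/5000
3 3 9147/10000
4 4 561/625
5 5 8947/10000
6 6 2127/2500
7 7 2121/2500
DF(4y) is solved at step 4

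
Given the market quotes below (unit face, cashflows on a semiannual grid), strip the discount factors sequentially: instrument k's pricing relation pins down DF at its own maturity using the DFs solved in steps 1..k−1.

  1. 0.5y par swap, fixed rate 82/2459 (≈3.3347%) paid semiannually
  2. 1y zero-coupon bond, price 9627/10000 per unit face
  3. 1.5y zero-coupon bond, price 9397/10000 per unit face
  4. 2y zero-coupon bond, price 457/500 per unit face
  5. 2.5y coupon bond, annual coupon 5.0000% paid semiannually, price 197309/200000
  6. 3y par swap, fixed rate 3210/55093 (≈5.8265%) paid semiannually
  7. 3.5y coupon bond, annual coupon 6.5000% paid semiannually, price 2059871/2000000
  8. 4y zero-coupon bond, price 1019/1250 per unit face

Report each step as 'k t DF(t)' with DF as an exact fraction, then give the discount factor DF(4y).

1 1/2 2459/2500
2 1 9627/10000
3 3/2 9397/10000
4 2 457/500
5 5/2 4349/5000
6 3 1679/2000
7 7/2 8241/10000
8 4 1019/1250
DF(4y) = 1019/1250 ≈ 0.815200

step 1 [0.5y] swap r/2=41/2459: DF=(1 − 41/2459·(0))/(1+41/2459) = 2459/2500 ≈ 0.983600
step 2 [1y] zero: DF = P = 9627/10000 ≈ 0.962700
step 3 [1.5y] zero: DF = P = 9397/10000 ≈ 0.939700
step 4 [2y] zero: DF = P = 457/500 ≈ 0.914000
step 5 [2.5y] bond c/2=1/40: DF=(197309/200000 − 1/40·(0.983600+0.962700+0.939700+0.914000))/(1+1/40) = 4349/5000 ≈ 0.869800
step 6 [3y] swap r/2=1605/55093: DF=(1 − 1605/55093·(0.983600+0.962700+0.939700+0.914000+0.869800))/(1+1605/55093) = 1679/2000 ≈ 0.839500
step 7 [3.5y] bond c/2=13/400: DF=(2059871/2000000 − 13/400·(0.983600+0.962700+0.939700+0.914000+0.869800+0.839500))/(1+13/400) = 8241/10000 ≈ 0.824100
step 8 [4y] zero: DF = P = 1019/1250 ≈ 0.815200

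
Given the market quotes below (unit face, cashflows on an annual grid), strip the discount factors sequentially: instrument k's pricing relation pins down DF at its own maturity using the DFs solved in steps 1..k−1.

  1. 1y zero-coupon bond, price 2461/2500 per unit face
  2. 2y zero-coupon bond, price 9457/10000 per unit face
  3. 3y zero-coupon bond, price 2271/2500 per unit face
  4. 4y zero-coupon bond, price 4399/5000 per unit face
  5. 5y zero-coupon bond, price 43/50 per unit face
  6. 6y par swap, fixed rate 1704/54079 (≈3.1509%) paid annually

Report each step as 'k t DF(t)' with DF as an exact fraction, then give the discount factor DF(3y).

1 1 2461/2500
2 2 9457/10000
3 3 2271/2500
4 4 4399/5000
5 5 43/50
6 6 1037/1250
DF(3y) = 2271/2500 ≈ 0.908400

step 1 [1y] zero: DF = P = 2461/2500 ≈ 0.984400
step 2 [2y] zero: DF = P = 9457/10000 ≈ 0.945700
step 3 [3y] zero: DF = P = 2271/2500 ≈ 0.908400
step 4 [4y] zero: DF = P = 4399/5000 ≈ 0.879800
step 5 [5y] zero: DF = P = 43/50 ≈ 0.860000
step 6 [6y] swap r/1=1704/54079: DF=(1 − 1704/54079·(0.984400+0.945700+0.908400+0.879800+0.860000))/(1+1704/54079) = 1037/1250 ≈ 0.829600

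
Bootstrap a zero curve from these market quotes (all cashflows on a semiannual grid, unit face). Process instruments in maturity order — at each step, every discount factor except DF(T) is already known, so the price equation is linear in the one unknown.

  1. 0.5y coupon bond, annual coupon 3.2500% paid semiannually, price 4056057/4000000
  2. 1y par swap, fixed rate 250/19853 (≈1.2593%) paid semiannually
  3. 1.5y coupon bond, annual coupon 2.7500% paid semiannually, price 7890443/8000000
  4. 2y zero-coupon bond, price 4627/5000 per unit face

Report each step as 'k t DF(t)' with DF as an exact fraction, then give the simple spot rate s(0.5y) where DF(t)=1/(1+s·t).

1 1/2 4989/5000
2 1 79/80
3 3/2 473/500
4 2 4627/5000
s(0.5y) = (1/(4989/5000) − 1)/(1/2) = 22/4989 ≈ 0.4410%

step 1 [0.5y] bond c/2=13/800: DF=(4056057/4000000 − 13/800·(0))/(1+13/800) = 4989/5000 ≈ 0.997800
step 2 [1y] swap r/2=125/19853: DF=(1 − 125/19853·(0.997800))/(1+125/19853) = 79/80 ≈ 0.987500
step 3 [1.5y] bond c/2=11/800: DF=(7890443/8000000 − 11/800·(0.997800+0.987500))/(1+11/800) = 473/500 ≈ 0.946000
step 4 [2y] zero: DF = P = 4627/5000 ≈ 0.925400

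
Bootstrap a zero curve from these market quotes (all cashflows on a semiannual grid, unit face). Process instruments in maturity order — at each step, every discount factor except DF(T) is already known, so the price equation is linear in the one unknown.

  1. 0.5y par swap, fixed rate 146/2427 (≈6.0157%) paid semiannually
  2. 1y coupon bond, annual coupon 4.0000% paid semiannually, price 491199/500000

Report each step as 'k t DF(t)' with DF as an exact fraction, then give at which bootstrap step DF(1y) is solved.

step 1 [0.5y] swap r/2=73/2427: DF=(1 − 73/2427·(0))/(1+73/2427) = 2427/2500 ≈ 0.970800
step 2 [1y] bond c/2=1/50: DF=(491199/500000 − 1/50·(0.970800))/(1+1/50) = 9441/10000 ≈ 0.944100

1 1/2 2427/2500
2 1 9441/10000
DF(1y) is solved at step 2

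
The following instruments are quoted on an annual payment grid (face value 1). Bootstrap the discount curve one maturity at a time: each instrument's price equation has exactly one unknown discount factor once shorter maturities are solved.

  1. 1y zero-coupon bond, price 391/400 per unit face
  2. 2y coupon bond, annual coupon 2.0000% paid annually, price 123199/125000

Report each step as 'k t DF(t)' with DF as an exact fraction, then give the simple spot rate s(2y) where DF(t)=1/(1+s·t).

step 1 [1y] zero: DF = P = 391/400 ≈ 0.977500
step 2 [2y] bond c/1=1/50: DF=(123199/125000 − 1/50·(0.977500))/(1+1/50) = 9471/10000 ≈ 0.947100

1 1 391/400
2 2 9471/10000
s(2y) = (1/(9471/10000) − 1)/(2) = 529/18942 ≈ 2.7927%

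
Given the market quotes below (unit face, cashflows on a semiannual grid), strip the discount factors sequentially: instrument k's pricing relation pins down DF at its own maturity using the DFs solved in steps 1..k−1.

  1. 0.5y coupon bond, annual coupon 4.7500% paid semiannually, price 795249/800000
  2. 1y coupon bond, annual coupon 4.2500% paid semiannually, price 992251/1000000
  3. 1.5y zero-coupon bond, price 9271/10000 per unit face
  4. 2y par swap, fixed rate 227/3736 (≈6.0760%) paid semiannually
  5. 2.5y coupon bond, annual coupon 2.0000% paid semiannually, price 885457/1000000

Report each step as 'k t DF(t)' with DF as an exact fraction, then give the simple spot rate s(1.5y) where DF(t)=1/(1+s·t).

1 1/2 971/1000
2 1 4757/5000
3 3/2 9271/10000
4 2 1773/2000
5 5/2 8397/10000
s(1.5y) = (1/(9271/10000) − 1)/(3/2) = 486/9271 ≈ 5.2422%

step 1 [0.5y] bond c/2=19/800: DF=(795249/800000 − 19/800·(0))/(1+19/800) = 971/1000 ≈ 0.971000
step 2 [1y] bond c/2=17/800: DF=(992251/1000000 − 17/800·(0.971000))/(1+17/800) = 4757/5000 ≈ 0.951400
step 3 [1.5y] zero: DF = P = 9271/10000 ≈ 0.927100
step 4 [2y] swap r/2=227/7472: DF=(1 − 227/7472·(0.971000+0.951400+0.927100))/(1+227/7472) = 1773/2000 ≈ 0.886500
step 5 [2.5y] bond c/2=1/100: DF=(885457/1000000 − 1/100·(0.971000+0.951400+0.927100+0.886500))/(1+1/100) = 8397/10000 ≈ 0.839700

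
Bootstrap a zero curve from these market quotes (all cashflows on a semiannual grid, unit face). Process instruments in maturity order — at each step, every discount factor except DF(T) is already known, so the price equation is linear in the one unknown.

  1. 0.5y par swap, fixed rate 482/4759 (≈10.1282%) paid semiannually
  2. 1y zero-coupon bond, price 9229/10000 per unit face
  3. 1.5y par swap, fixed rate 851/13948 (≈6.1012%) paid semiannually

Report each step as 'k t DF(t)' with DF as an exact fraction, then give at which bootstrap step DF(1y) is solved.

step 1 [0.5y] swap r/2=241/4759: DF=(1 − 241/4759·(0))/(1+241/4759) = 4759/5000 ≈ 0.951800
step 2 [1y] zero: DF = P = 9229/10000 ≈ 0.922900
step 3 [1.5y] swap r/2=851/27896: DF=(1 − 851/27896·(0.951800+0.922900))/(1+851/27896) = 9149/10000 ≈ 0.914900

1 1/2 4759/5000
2 1 9229/10000
3 3/2 9149/10000
DF(1y) is solved at step 2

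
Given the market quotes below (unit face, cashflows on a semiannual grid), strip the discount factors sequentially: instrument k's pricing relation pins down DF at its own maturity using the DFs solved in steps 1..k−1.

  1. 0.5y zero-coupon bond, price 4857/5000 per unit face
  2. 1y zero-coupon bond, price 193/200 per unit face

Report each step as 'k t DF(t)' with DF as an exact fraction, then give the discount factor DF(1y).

step 1 [0.5y] zero: DF = P = 4857/5000 ≈ 0.971400
step 2 [1y] zero: DF = P = 193/200 ≈ 0.965000

1 1/2 4857/5000
2 1 193/200
DF(1y) = 193/200 ≈ 0.965000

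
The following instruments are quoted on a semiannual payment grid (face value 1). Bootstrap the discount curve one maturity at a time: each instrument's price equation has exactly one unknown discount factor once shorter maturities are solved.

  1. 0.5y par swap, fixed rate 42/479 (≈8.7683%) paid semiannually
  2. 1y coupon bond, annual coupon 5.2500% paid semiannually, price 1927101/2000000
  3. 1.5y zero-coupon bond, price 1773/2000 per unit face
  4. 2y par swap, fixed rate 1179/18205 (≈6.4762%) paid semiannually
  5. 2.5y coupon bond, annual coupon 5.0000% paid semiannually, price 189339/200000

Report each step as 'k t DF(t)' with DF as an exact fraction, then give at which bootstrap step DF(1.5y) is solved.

step 1 [0.5y] swap r/2=21/479: DF=(1 − 21/479·(0))/(1+21/479) = 479/500 ≈ 0.958000
step 2 [1y] bond c/2=21/800: DF=(1927101/2000000 − 21/800·(0.958000))/(1+21/800) = 1143/1250 ≈ 0.914400
step 3 [1.5y] zero: DF = P = 1773/2000 ≈ 0.886500
step 4 [2y] swap r/2=1179/36410: DF=(1 − 1179/36410·(0.958000+0.914400+0.886500))/(1+1179/36410) = 8821/10000 ≈ 0.882100
step 5 [2.5y] bond c/2=1/40: DF=(189339/200000 − 1/40·(0.958000+0.914400+0.886500+0.882100))/(1+1/40) = 2087/2500 ≈ 0.834800

1 1/2 479/500
2 1 1143/1250
3 3/2 1773/2000
4 2 8821/10000
5 5/2 2087/2500
DF(1.5y) is solved at step 3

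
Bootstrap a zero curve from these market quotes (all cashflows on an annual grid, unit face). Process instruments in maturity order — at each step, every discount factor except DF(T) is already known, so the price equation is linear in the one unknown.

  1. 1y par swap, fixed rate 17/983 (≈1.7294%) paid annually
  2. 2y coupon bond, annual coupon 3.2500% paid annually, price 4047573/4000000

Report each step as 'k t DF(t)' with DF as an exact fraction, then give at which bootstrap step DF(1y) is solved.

1 1 983/1000
2 2 9491/10000
DF(1y) is solved at step 1

step 1 [1y] swap r/1=17/983: DF=(1 − 17/983·(0))/(1+17/983) = 983/1000 ≈ 0.983000
step 2 [2y] bond c/1=13/400: DF=(4047573/4000000 − 13/400·(0.983000))/(1+13/400) = 9491/10000 ≈ 0.949100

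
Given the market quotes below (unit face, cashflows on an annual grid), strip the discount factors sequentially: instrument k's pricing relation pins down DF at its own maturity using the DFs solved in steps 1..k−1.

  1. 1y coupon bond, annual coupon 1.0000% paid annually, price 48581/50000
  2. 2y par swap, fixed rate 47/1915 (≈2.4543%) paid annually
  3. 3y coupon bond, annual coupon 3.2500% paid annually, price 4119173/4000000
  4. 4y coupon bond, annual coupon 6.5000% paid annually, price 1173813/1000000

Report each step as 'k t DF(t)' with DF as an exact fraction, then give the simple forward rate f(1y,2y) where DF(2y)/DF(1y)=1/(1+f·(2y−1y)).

step 1 [1y] bond c/1=1/100: DF=(48581/50000 − 1/100·(0))/(1+1/100) = 481/500 ≈ 0.962000
step 2 [2y] swap r/1=47/1915: DF=(1 − 47/1915·(0.962000))/(1+47/1915) = 953/1000 ≈ 0.953000
step 3 [3y] bond c/1=13/400: DF=(4119173/4000000 − 13/400·(0.962000+0.953000))/(1+13/400) = 9371/10000 ≈ 0.937100
step 4 [4y] bond c/1=13/200: DF=(1173813/1000000 − 13/200·(0.962000+0.953000+0.937100))/(1+13/200) = 9281/10000 ≈ 0.928100

1 1 481/500
2 2 953/1000
3 3 9371/10000
4 4 9281/10000
f(1y,2y) = ((481/500)/(953/1000) − 1)/(1) = 9/953 ≈ 0.9444%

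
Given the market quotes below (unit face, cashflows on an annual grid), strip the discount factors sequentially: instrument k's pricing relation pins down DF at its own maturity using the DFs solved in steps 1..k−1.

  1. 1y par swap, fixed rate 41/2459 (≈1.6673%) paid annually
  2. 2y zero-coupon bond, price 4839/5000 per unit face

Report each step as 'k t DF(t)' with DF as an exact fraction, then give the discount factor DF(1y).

1 1 2459/2500
2 2 4839/5000
DF(1y) = 2459/2500 ≈ 0.983600

step 1 [1y] swap r/1=41/2459: DF=(1 − 41/2459·(0))/(1+41/2459) = 2459/2500 ≈ 0.983600
step 2 [2y] zero: DF = P = 4839/5000 ≈ 0.967800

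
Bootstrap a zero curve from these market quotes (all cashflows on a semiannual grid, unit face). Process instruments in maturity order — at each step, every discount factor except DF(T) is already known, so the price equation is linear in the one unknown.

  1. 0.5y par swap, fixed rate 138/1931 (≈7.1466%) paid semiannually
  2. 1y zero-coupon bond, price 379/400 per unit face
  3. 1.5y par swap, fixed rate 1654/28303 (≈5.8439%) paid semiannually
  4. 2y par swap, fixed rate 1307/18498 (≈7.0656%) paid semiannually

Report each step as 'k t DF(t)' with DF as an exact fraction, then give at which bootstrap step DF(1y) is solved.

1 1/2 1931/2000
2 1 379/400
3 3/2 9173/10000
4 2 8693/10000
DF(1y) is solved at step 2

step 1 [0.5y] swap r/2=69/1931: DF=(1 − 69/1931·(0))/(1+69/1931) = 1931/2000 ≈ 0.965500
step 2 [1y] zero: DF = P = 379/400 ≈ 0.947500
step 3 [1.5y] swap r/2=827/28303: DF=(1 − 827/28303·(0.965500+0.947500))/(1+827/28303) = 9173/10000 ≈ 0.917300
step 4 [2y] swap r/2=1307/36996: DF=(1 − 1307/36996·(0.965500+0.947500+0.917300))/(1+1307/36996) = 8693/10000 ≈ 0.869300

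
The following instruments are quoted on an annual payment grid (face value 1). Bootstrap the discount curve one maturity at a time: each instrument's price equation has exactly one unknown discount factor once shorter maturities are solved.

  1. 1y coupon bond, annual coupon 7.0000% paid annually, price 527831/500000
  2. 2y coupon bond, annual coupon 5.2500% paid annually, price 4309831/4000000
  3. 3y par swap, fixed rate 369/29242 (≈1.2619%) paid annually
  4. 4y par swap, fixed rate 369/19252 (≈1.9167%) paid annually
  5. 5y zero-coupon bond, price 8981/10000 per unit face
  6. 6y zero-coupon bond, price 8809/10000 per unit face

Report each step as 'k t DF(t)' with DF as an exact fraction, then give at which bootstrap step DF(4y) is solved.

step 1 [1y] bond c/1=7/100: DF=(527831/500000 − 7/100·(0))/(1+7/100) = 4933/5000 ≈ 0.986600
step 2 [2y] bond c/1=21/400: DF=(4309831/4000000 − 21/400·(0.986600))/(1+21/400) = 1949/2000 ≈ 0.974500
step 3 [3y] swap r/1=369/29242: DF=(1 − 369/29242·(0.986600+0.974500))/(1+369/29242) = 9631/10000 ≈ 0.963100
step 4 [4y] swap r/1=369/19252: DF=(1 − 369/19252·(0.986600+0.974500+0.963100))/(1+369/19252) = 4631/5000 ≈ 0.926200
step 5 [5y] zero: DF = P = 8981/10000 ≈ 0.898100
step 6 [6y] zero: DF = P = 8809/10000 ≈ 0.880900

1 1 4933/5000
2 2 1949/2000
3 3 9631/10000
4 4 4631/5000
5 5 8981/10000
6 6 8809/10000
DF(4y) is solved at step 4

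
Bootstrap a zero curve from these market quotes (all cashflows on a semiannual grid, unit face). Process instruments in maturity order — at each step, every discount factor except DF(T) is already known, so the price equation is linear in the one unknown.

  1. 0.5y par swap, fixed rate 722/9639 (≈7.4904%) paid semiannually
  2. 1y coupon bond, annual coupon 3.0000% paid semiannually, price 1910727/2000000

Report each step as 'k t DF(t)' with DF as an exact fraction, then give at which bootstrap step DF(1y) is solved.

step 1 [0.5y] swap r/2=361/9639: DF=(1 − 361/9639·(0))/(1+361/9639) = 9639/10000 ≈ 0.963900
step 2 [1y] bond c/2=3/200: DF=(1910727/2000000 − 3/200·(0.963900))/(1+3/200) = 927/1000 ≈ 0.927000

1 1/2 9639/10000
2 1 927/1000
DF(1y) is solved at step 2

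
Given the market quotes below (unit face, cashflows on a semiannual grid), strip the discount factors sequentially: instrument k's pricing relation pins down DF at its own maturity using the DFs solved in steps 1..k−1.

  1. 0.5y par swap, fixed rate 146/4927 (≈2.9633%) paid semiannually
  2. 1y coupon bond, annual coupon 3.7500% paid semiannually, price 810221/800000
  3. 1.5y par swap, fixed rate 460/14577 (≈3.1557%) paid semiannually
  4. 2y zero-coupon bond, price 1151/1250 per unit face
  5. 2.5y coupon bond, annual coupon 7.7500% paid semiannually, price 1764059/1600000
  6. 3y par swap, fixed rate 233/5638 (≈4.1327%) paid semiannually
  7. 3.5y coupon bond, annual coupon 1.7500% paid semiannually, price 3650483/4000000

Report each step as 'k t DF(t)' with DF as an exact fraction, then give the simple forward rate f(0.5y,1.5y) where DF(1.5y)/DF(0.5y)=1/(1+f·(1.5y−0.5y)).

step 1 [0.5y] swap r/2=73/4927: DF=(1 − 73/4927·(0))/(1+73/4927) = 4927/5000 ≈ 0.985400
step 2 [1y] bond c/2=3/160: DF=(810221/800000 − 3/160·(0.985400))/(1+3/160) = 122/125 ≈ 0.976000
step 3 [1.5y] swap r/2=230/14577: DF=(1 − 230/14577·(0.985400+0.976000))/(1+230/14577) = 477/500 ≈ 0.954000
step 4 [2y] zero: DF = P = 1151/1250 ≈ 0.920800
step 5 [2.5y] bond c/2=31/800: DF=(1764059/1600000 − 31/800·(0.985400+0.976000+0.954000+0.920800))/(1+31/800) = 9183/10000 ≈ 0.918300
step 6 [3y] swap r/2=233/11276: DF=(1 − 233/11276·(0.985400+0.976000+0.954000+0.920800+0.918300))/(1+233/11276) = 1767/2000 ≈ 0.883500
step 7 [3.5y] bond c/2=7/800: DF=(3650483/4000000 − 7/800·(0.985400+0.976000+0.954000+0.920800+0.918300+0.883500))/(1+7/800) = 4279/5000 ≈ 0.855800

1 1/2 4927/5000
2 1 122/125
3 3/2 477/500
4 2 1151/1250
5 5/2 9183/10000
6 3 1767/2000
7 7/2 4279/5000
f(0.5y,1.5y) = ((4927/5000)/(477/500) − 1)/(1) = 157/4770 ≈ 3.2914%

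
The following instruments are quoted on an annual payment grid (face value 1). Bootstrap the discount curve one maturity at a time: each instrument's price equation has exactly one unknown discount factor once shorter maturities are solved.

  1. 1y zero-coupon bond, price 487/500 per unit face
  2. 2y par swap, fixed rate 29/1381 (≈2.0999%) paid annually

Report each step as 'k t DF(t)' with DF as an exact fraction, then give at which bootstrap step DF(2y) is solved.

step 1 [1y] zero: DF = P = 487/500 ≈ 0.974000
step 2 [2y] swap r/1=29/1381: DF=(1 − 29/1381·(0.974000))/(1+29/1381) = 4797/5000 ≈ 0.959400

1 1 487/500
2 2 4797/5000
DF(2y) is solved at step 2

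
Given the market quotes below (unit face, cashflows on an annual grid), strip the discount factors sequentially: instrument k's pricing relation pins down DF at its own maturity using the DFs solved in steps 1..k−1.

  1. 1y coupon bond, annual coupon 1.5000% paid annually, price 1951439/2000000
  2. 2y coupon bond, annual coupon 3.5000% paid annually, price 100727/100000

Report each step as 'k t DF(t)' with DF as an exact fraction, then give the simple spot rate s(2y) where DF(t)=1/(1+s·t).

step 1 [1y] bond c/1=3/200: DF=(1951439/2000000 − 3/200·(0))/(1+3/200) = 9613/10000 ≈ 0.961300
step 2 [2y] bond c/1=7/200: DF=(100727/100000 − 7/200·(0.961300))/(1+7/200) = 9407/10000 ≈ 0.940700

1 1 9613/10000
2 2 9407/10000
s(2y) = (1/(9407/10000) − 1)/(2) = 593/18814 ≈ 3.1519%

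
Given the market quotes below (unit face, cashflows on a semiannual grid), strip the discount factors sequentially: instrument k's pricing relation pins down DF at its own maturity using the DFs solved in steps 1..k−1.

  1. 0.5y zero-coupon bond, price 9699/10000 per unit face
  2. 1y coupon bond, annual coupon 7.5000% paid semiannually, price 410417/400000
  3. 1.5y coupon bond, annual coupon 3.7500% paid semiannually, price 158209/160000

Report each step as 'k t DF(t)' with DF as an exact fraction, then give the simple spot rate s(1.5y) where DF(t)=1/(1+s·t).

1 1/2 9699/10000
2 1 9539/10000
3 3/2 1169/1250
s(1.5y) = (1/(1169/1250) − 1)/(3/2) = 54/1169 ≈ 4.6193%

step 1 [0.5y] zero: DF = P = 9699/10000 ≈ 0.969900
step 2 [1y] bond c/2=3/80: DF=(410417/400000 − 3/80·(0.969900))/(1+3/80) = 9539/10000 ≈ 0.953900
step 3 [1.5y] bond c/2=3/160: DF=(158209/160000 − 3/160·(0.969900+0.953900))/(1+3/160) = 1169/1250 ≈ 0.935200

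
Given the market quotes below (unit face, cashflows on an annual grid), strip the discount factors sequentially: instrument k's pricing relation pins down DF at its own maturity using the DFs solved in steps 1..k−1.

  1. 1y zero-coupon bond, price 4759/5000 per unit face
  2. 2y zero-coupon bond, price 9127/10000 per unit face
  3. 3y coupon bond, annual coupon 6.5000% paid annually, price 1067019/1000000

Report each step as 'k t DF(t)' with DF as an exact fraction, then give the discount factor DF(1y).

1 1 4759/5000
2 2 9127/10000
3 3 8881/10000
DF(1y) = 4759/5000 ≈ 0.951800

step 1 [1y] zero: DF = P = 4759/5000 ≈ 0.951800
step 2 [2y] zero: DF = P = 9127/10000 ≈ 0.912700
step 3 [3y] bond c/1=13/200: DF=(1067019/1000000 − 13/200·(0.951800+0.912700))/(1+13/200) = 8881/10000 ≈ 0.888100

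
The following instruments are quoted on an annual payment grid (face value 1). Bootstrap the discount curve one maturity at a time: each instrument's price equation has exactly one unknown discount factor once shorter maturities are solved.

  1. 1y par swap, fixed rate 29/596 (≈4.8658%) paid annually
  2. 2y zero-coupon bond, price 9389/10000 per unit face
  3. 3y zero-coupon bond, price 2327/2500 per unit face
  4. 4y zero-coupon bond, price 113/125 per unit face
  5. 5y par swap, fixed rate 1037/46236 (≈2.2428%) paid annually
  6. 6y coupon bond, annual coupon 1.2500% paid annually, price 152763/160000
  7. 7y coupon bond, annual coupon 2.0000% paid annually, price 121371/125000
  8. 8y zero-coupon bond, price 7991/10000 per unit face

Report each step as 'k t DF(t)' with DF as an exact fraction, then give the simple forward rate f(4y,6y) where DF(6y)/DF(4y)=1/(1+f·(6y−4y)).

step 1 [1y] swap r/1=29/596: DF=(1 − 29/596·(0))/(1+29/596) = 596/625 ≈ 0.953600
step 2 [2y] zero: DF = P = 9389/10000 ≈ 0.938900
step 3 [3y] zero: DF = P = 2327/2500 ≈ 0.930800
step 4 [4y] zero: DF = P = 113/125 ≈ 0.904000
step 5 [5y] swap r/1=1037/46236: DF=(1 − 1037/46236·(0.953600+0.938900+0.930800+0.904000))/(1+1037/46236) = 8963/10000 ≈ 0.896300
step 6 [6y] bond c/1=1/80: DF=(152763/160000 − 1/80·(0.953600+0.938900+0.930800+0.904000+0.896300))/(1+1/80) = 8859/10000 ≈ 0.885900
step 7 [7y] bond c/1=1/50: DF=(121371/125000 − 1/50·(0.953600+0.938900+0.930800+0.904000+0.896300+0.885900))/(1+1/50) = 8439/10000 ≈ 0.843900
step 8 [8y] zero: DF = P = 7991/10000 ≈ 0.799100

1 1 596/625
2 2 9389/10000
3 3 2327/2500
4 4 113/125
5 5 8963/10000
6 6 8859/10000
7 7 8439/10000
8 8 7991/10000
f(4y,6y) = ((113/125)/(8859/10000) − 1)/(2) = 181/17718 ≈ 1.0216%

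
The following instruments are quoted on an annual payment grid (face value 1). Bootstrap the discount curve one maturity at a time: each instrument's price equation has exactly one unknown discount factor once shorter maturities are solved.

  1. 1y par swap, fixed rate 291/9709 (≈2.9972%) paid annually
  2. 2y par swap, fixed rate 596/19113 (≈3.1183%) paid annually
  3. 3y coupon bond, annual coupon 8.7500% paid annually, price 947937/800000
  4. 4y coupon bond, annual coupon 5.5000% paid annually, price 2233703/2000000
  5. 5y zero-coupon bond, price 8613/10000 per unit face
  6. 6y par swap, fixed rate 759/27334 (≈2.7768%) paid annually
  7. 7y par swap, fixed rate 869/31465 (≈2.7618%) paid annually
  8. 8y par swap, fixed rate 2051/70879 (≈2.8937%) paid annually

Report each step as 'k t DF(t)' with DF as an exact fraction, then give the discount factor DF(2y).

1 1 9709/10000
2 2 2351/2500
3 3 4679/5000
4 4 4551/5000
5 5 8613/10000
6 6 4241/5000
7 7 4131/5000
8 8 7949/10000
DF(2y) = 2351/2500 ≈ 0.940400

step 1 [1y] swap r/1=291/9709: DF=(1 − 291/9709·(0))/(1+291/9709) = 9709/10000 ≈ 0.970900
step 2 [2y] swap r/1=596/19113: DF=(1 − 596/19113·(0.970900))/(1+596/19113) = 2351/2500 ≈ 0.940400
step 3 [3y] bond c/1=7/80: DF=(947937/800000 − 7/80·(0.970900+0.940400))/(1+7/80) = 4679/5000 ≈ 0.935800
step 4 [4y] bond c/1=11/200: DF=(2233703/2000000 − 11/200·(0.970900+0.940400+0.935800))/(1+11/200) = 4551/5000 ≈ 0.910200
step 5 [5y] zero: DF = P = 8613/10000 ≈ 0.861300
step 6 [6y] swap r/1=759/27334: DF=(1 − 759/27334·(0.970900+0.940400+0.935800+0.910200+0.861300))/(1+759/27334) = 4241/5000 ≈ 0.848200
step 7 [7y] swap r/1=869/31465: DF=(1 − 869/31465·(0.970900+0.940400+0.935800+0.910200+0.861300+0.848200))/(1+869/31465) = 4131/5000 ≈ 0.826200
step 8 [8y] swap r/1=2051/70879: DF=(1 − 2051/70879·(0.970900+0.940400+0.935800+0.910200+0.861300+0.848200+0.826200))/(1+2051/70879) = 7949/10000 ≈ 0.794900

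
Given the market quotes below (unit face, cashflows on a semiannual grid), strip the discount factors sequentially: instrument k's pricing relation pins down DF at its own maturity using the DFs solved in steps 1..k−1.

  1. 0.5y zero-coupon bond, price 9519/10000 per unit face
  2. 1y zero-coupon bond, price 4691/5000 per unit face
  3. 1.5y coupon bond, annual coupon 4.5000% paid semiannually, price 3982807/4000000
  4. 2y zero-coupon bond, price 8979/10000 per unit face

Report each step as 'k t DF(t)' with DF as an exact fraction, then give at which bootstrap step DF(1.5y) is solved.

1 1/2 9519/10000
2 1 4691/5000
3 3/2 4661/5000
4 2 8979/10000
DF(1.5y) is solved at step 3

step 1 [0.5y] zero: DF = P = 9519/10000 ≈ 0.951900
step 2 [1y] zero: DF = P = 4691/5000 ≈ 0.938200
step 3 [1.5y] bond c/2=9/400: DF=(3982807/4000000 − 9/400·(0.951900+0.938200))/(1+9/400) = 4661/5000 ≈ 0.932200
step 4 [2y] zero: DF = P = 8979/10000 ≈ 0.897900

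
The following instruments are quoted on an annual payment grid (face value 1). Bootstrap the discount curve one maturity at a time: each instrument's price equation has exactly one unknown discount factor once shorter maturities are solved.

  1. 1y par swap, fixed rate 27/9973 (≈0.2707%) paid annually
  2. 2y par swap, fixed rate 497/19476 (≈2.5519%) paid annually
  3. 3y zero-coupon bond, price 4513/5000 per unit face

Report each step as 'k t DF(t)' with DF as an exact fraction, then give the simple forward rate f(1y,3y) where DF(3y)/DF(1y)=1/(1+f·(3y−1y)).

step 1 [1y] swap r/1=27/9973: DF=(1 − 27/9973·(0))/(1+27/9973) = 9973/10000 ≈ 0.997300
step 2 [2y] swap r/1=497/19476: DF=(1 − 497/19476·(0.997300))/(1+497/19476) = 9503/10000 ≈ 0.950300
step 3 [3y] zero: DF = P = 4513/5000 ≈ 0.902600

1 1 9973/10000
2 2 9503/10000
3 3 4513/5000
f(1y,3y) = ((9973/10000)/(4513/5000) − 1)/(2) = 947/18052 ≈ 5.2460%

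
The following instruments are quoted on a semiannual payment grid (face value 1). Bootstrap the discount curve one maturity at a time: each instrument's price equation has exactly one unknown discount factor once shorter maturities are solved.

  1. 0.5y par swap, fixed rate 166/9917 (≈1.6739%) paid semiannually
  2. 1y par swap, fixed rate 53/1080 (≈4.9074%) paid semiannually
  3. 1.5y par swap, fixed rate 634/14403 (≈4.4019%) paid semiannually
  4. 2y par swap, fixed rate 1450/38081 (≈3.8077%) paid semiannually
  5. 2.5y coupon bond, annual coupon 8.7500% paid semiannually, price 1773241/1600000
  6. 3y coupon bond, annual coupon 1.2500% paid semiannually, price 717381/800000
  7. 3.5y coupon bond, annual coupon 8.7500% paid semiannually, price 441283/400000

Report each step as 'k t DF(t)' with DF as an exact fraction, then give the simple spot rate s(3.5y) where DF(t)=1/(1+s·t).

1 1/2 9917/10000
2 1 9523/10000
3 3/2 4683/5000
4 2 371/400
5 5/2 4511/5000
6 3 8619/10000
7 7/2 4117/5000
s(3.5y) = (1/(4117/5000) − 1)/(7/2) = 1766/28819 ≈ 6.1279%

step 1 [0.5y] swap r/2=83/9917: DF=(1 − 83/9917·(0))/(1+83/9917) = 9917/10000 ≈ 0.991700
step 2 [1y] swap r/2=53/2160: DF=(1 − 53/2160·(0.991700))/(1+53/2160) = 9523/10000 ≈ 0.952300
step 3 [1.5y] swap r/2=317/14403: DF=(1 − 317/14403·(0.991700+0.952300))/(1+317/14403) = 4683/5000 ≈ 0.936600
step 4 [2y] swap r/2=725/38081: DF=(1 − 725/38081·(0.991700+0.952300+0.936600))/(1+725/38081) = 371/400 ≈ 0.927500
step 5 [2.5y] bond c/2=7/160: DF=(1773241/1600000 − 7/160·(0.991700+0.952300+0.936600+0.927500))/(1+7/160) = 4511/5000 ≈ 0.902200
step 6 [3y] bond c/2=1/160: DF=(717381/800000 − 1/160·(0.991700+0.952300+0.936600+0.927500+0.902200))/(1+1/160) = 8619/10000 ≈ 0.861900
step 7 [3.5y] bond c/2=7/160: DF=(441283/400000 − 7/160·(0.991700+0.952300+0.936600+0.927500+0.902200+0.861900))/(1+7/160) = 4117/5000 ≈ 0.823400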